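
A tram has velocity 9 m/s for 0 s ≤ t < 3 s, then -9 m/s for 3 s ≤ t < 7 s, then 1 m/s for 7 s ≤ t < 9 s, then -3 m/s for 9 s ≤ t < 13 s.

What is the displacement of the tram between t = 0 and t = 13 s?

Displacement is the signed area under the v-t curve.
0–3 s: 9 × 3 = 27 m
3–7 s: -9 × 4 = -36 m
7–9 s: 1 × 2 = 2 m
9–13 s: -3 × 4 = -12 m
Net displacement = -19 m

-19 m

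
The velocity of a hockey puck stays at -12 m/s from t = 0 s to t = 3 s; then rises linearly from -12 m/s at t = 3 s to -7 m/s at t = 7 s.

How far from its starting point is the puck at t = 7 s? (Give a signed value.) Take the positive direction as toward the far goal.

-74 m

Displacement is the signed area under the v-t curve.
0–3 s: -12 × 3 = -36 m
3–7 s: ½(-12 + -7)(4) = -38 m
Net displacement = -74 m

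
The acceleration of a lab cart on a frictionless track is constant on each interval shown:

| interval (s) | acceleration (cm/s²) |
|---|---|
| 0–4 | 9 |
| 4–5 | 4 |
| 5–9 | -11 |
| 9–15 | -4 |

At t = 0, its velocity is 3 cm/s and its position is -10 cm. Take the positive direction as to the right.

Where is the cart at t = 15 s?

121 cm

On each constant-a segment, Δv = aΔt and Δx = v₀Δt + ½aΔt²; chain segment to segment.
0–4 s: v starts 3 cm/s; Δx = 3·4 + ½·9·4² = 84 cm; v ends 39 cm/s.
4–5 s: v starts 39 cm/s; Δx = 39·1 + ½·4·1² = 41 cm; v ends 43 cm/s.
5–9 s: v starts 43 cm/s; Δx = 43·4 + ½·-11·4² = 84 cm; v ends -1 cm/s.
9–15 s: v starts -1 cm/s; Δx = -1·6 + ½·-4·6² = -78 cm; v ends -25 cm/s.
x(15) = -10 + Σ Δx = 121 cm.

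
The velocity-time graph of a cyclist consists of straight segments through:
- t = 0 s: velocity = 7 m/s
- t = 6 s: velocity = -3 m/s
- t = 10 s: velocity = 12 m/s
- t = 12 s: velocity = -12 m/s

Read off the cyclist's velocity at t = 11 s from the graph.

On 10–12 s the graph is linear from 12 to -12 m/s: v(11) = 12 + (-12 − 12)·(11 − 10)/(12 − 10) = 0 m/s.

0 m/s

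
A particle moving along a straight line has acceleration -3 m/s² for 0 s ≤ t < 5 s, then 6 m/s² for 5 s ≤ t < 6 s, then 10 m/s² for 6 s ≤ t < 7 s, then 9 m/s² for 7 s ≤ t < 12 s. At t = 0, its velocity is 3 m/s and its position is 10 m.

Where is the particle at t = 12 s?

110 m

On each constant-a segment, Δv = aΔt and Δx = v₀Δt + ½aΔt²; chain segment to segment.
0–5 s: v starts 3 m/s; Δx = 3·5 + ½·-3·5² = -22.5 m; v ends -12 m/s.
5–6 s: v starts -12 m/s; Δx = -12·1 + ½·6·1² = -9 m; v ends -6 m/s.
6–7 s: v starts -6 m/s; Δx = -6·1 + ½·10·1² = -1 m; v ends 4 m/s.
7–12 s: v starts 4 m/s; Δx = 4·5 + ½·9·5² = 132.5 m; v ends 49 m/s.
x(12) = 10 + Σ Δx = 110 m.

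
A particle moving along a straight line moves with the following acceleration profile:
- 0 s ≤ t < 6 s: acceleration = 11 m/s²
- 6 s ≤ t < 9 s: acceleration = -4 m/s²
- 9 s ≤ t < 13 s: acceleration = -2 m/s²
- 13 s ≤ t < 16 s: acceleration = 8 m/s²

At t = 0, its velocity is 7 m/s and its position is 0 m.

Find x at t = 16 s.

On each constant-a segment, Δv = aΔt and Δx = v₀Δt + ½aΔt²; chain segment to segment.
0–6 s: v starts 7 m/s; Δx = 7·6 + ½·11·6² = 240 m; v ends 73 m/s.
6–9 s: v starts 73 m/s; Δx = 73·3 + ½·-4·3² = 201 m; v ends 61 m/s.
9–13 s: v starts 61 m/s; Δx = 61·4 + ½·-2·4² = 228 m; v ends 53 m/s.
13–16 s: v starts 53 m/s; Δx = 53·3 + ½·8·3² = 195 m; v ends 77 m/s.
x(16) = 0 + Σ Δx = 864 m.

864 m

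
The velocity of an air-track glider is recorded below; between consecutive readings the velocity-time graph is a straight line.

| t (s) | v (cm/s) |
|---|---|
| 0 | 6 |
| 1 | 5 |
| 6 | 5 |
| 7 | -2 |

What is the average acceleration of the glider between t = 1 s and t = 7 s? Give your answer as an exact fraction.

Average acceleration = Δv/Δt = (-2 − 5)/(7 − 1) = -7/6 cm/s².

-7/6 cm/s²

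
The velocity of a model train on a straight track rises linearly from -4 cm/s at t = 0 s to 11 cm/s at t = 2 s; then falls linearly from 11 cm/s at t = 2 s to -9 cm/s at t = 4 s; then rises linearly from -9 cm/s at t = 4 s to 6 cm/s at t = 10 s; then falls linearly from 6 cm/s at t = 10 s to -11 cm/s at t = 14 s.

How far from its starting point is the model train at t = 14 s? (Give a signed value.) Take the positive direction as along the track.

Net displacement equals the area under the velocity-time graph (areas below the axis count negative).
0–2 s: ½(-4 + 11)(2) = 7 cm
2–4 s: ½(11 + -9)(2) = 2 cm
4–10 s: ½(-9 + 6)(6) = -9 cm
10–14 s: ½(6 + -11)(4) = -10 cm
Net displacement = -10 cm

-10 cm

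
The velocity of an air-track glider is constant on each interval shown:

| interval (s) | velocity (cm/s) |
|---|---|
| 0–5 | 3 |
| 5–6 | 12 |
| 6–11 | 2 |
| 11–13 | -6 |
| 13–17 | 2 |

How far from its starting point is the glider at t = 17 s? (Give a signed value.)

Displacement is the signed area under the v-t curve.
0–5 s: 3 × 5 = 15 cm
5–6 s: 12 × 1 = 12 cm
6–11 s: 2 × 5 = 10 cm
11–13 s: -6 × 2 = -12 cm
13–17 s: 2 × 4 = 8 cm
Net displacement = 33 cm

33 cm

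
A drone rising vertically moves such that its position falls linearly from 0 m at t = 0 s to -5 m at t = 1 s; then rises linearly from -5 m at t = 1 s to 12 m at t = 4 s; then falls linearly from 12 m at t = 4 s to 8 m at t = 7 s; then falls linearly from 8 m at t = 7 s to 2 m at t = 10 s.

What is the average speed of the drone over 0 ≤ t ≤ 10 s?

3.2 m/s

Average speed = (total path length)/(elapsed time); on a piecewise-linear x-t graph the path length is Σ|Δx|.
0–1 s: |Δx| = |-5 − 0| = 5 m
1–4 s: |Δx| = |12 − -5| = 17 m
4–7 s: |Δx| = |8 − 12| = 4 m
7–10 s: |Δx| = |2 − 8| = 6 m
Total path = 32 m; average speed = 32/10 = 3.2 m/s.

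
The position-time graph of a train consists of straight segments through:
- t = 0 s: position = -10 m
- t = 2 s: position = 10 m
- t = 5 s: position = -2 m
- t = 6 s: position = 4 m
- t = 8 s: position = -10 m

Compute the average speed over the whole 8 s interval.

Average speed = (total path length)/(elapsed time); on a piecewise-linear x-t graph the path length is Σ|Δx|.
0–2 s: |Δx| = |10 − -10| = 20 m
2–5 s: |Δx| = |-2 − 10| = 12 m
5–6 s: |Δx| = |4 − -2| = 6 m
6–8 s: |Δx| = |-10 − 4| = 14 m
Total path = 52 m; average speed = 52/8 = 6.5 m/s.

6.5 m/s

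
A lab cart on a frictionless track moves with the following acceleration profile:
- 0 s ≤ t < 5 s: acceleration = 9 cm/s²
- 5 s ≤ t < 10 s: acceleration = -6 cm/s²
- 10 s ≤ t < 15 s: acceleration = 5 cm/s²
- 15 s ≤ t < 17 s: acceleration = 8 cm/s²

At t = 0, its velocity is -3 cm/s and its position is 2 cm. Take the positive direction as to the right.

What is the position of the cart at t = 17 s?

On each constant-a segment, Δv = aΔt and Δx = v₀Δt + ½aΔt²; chain segment to segment.
0–5 s: v starts -3 cm/s; Δx = -3·5 + ½·9·5² = 97.5 cm; v ends 42 cm/s.
5–10 s: v starts 42 cm/s; Δx = 42·5 + ½·-6·5² = 135 cm; v ends 12 cm/s.
10–15 s: v starts 12 cm/s; Δx = 12·5 + ½·5·5² = 122.5 cm; v ends 37 cm/s.
15–17 s: v starts 37 cm/s; Δx = 37·2 + ½·8·2² = 90 cm; v ends 53 cm/s.
x(17) = 2 + Σ Δx = 447 cm.

447 cm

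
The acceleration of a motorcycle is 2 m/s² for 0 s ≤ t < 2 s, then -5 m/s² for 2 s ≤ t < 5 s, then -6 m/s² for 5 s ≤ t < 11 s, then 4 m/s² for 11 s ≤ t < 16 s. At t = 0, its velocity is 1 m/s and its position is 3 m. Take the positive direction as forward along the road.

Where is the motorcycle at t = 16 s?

-346.5 m

On each constant-a segment, Δv = aΔt and Δx = v₀Δt + ½aΔt²; chain segment to segment.
0–2 s: v starts 1 m/s; Δx = 1·2 + ½·2·2² = 6 m; v ends 5 m/s.
2–5 s: v starts 5 m/s; Δx = 5·3 + ½·-5·3² = -7.5 m; v ends -10 m/s.
5–11 s: v starts -10 m/s; Δx = -10·6 + ½·-6·6² = -168 m; v ends -46 m/s.
11–16 s: v starts -46 m/s; Δx = -46·5 + ½·4·5² = -180 m; v ends -26 m/s.
x(16) = 3 + Σ Δx = -346.5 m.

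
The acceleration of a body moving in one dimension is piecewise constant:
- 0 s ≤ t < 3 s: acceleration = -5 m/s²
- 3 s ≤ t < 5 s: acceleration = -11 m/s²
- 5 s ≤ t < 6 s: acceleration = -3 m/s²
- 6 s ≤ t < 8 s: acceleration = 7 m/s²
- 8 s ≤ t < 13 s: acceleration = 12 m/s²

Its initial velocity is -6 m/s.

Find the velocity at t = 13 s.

Δv equals the area under the a-t graph; then v = v₀ + Δv.
0–3 s: -5 × 3 = -15 m/s
3–5 s: -11 × 2 = -22 m/s
5–6 s: -3 × 1 = -3 m/s
6–8 s: 7 × 2 = 14 m/s
8–13 s: 12 × 5 = 60 m/s
Δv = 34 m/s, so v(13) = -6 + (34) = 28 m/s.

28 m/s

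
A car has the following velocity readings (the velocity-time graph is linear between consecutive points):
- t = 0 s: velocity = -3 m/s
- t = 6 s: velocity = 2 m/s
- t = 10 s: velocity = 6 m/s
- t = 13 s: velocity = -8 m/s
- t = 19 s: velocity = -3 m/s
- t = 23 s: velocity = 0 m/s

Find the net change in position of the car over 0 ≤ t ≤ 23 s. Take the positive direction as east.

Net displacement equals the area under the velocity-time graph (areas below the axis count negative).
0–6 s: ½(-3 + 2)(6) = -3 m
6–10 s: ½(2 + 6)(4) = 16 m
10–13 s: ½(6 + -8)(3) = -3 m
13–19 s: ½(-8 + -3)(6) = -33 m
19–23 s: ½(-3 + 0)(4) = -6 m
Net displacement = -29 m

-29 m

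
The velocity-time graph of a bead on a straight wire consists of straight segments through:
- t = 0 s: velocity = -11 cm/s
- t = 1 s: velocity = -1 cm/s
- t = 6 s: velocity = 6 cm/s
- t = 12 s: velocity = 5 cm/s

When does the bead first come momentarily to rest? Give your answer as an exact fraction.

v changes sign on 1–6 s (from -1 to 6); the graph is linear there, so v = 0 at t = 1 + (1)·(6 − 1)/(6 − -1) = 12/7 s.

t = 12/7 s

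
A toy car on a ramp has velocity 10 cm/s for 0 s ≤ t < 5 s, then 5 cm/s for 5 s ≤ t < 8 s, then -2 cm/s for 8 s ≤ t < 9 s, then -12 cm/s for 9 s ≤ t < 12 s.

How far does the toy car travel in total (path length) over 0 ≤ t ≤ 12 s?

103 cm

Total distance travelled is ∫|v| dt — sum the magnitudes of each area piece.
0–5 s: |10| × 5 = 50 cm
5–8 s: |5| × 3 = 15 cm
8–9 s: |-2| × 1 = 2 cm
9–12 s: |-12| × 3 = 36 cm
Total distance = 103 cm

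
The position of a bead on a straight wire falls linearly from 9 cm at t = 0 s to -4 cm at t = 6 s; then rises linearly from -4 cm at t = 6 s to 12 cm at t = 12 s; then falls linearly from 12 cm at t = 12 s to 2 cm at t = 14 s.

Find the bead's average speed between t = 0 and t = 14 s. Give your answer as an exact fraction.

39/14 cm/s

Average speed = (total path length)/(elapsed time); on a piecewise-linear x-t graph the path length is Σ|Δx|.
0–6 s: |Δx| = |-4 − 9| = 13 cm
6–12 s: |Δx| = |12 − -4| = 16 cm
12–14 s: |Δx| = |2 − 12| = 10 cm
Total path = 39 cm; average speed = 39/14 = 39/14 cm/s.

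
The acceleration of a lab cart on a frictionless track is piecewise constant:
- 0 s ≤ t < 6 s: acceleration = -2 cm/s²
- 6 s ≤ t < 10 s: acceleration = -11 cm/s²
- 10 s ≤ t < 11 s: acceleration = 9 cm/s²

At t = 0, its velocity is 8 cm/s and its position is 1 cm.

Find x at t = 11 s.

On each constant-a segment, Δv = aΔt and Δx = v₀Δt + ½aΔt²; chain segment to segment.
0–6 s: v starts 8 cm/s; Δx = 8·6 + ½·-2·6² = 12 cm; v ends -4 cm/s.
6–10 s: v starts -4 cm/s; Δx = -4·4 + ½·-11·4² = -104 cm; v ends -48 cm/s.
10–11 s: v starts -48 cm/s; Δx = -48·1 + ½·9·1² = -43.5 cm; v ends -39 cm/s.
x(11) = 1 + Σ Δx = -134.5 cm.

-134.5 cm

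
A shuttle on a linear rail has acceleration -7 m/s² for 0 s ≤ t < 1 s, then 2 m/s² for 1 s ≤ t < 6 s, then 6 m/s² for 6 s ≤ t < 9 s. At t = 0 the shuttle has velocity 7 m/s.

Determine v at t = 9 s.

Δv equals the area under the a-t graph; then v = v₀ + Δv.
0–1 s: -7 × 1 = -7 m/s
1–6 s: 2 × 5 = 10 m/s
6–9 s: 6 × 3 = 18 m/s
Δv = 21 m/s, so v(9) = 7 + (21) = 28 m/s.

28 m/s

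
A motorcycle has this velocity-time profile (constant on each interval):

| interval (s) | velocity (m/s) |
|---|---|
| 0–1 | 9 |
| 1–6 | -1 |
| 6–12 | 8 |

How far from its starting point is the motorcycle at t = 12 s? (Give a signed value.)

52 m

Net displacement equals the area under the velocity-time graph (areas below the axis count negative).
0–1 s: 9 × 1 = 9 m
1–6 s: -1 × 5 = -5 m
6–12 s: 8 × 6 = 48 m
Net displacement = 52 m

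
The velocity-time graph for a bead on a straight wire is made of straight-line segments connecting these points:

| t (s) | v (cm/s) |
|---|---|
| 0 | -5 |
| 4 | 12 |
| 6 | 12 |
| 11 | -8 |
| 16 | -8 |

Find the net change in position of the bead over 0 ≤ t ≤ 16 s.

Displacement is the signed area under the v-t curve.
0–4 s: ½(-5 + 12)(4) = 14 cm
4–6 s: 12 × 2 = 24 cm
6–11 s: ½(12 + -8)(5) = 10 cm
11–16 s: -8 × 5 = -40 cm
Net displacement = 8 cm

8 cm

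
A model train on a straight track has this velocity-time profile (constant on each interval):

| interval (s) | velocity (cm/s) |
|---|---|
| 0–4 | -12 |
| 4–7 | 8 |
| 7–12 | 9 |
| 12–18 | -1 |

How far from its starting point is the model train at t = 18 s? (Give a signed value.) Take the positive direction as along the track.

15 cm

Displacement is the signed area under the v-t curve.
0–4 s: -12 × 4 = -48 cm
4–7 s: 8 × 3 = 24 cm
7–12 s: 9 × 5 = 45 cm
12–18 s: -1 × 6 = -6 cm
Net displacement = 15 cm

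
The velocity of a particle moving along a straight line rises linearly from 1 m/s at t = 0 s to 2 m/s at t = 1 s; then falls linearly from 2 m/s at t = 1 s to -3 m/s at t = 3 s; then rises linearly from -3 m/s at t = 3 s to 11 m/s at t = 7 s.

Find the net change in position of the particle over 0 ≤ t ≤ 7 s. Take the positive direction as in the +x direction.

Displacement is the signed area under the v-t curve.
0–1 s: ½(1 + 2)(1) = 1.5 m
1–3 s: ½(2 + -3)(2) = -1 m
3–7 s: ½(-3 + 11)(4) = 16 m
Net displacement = 16.5 m

16.5 m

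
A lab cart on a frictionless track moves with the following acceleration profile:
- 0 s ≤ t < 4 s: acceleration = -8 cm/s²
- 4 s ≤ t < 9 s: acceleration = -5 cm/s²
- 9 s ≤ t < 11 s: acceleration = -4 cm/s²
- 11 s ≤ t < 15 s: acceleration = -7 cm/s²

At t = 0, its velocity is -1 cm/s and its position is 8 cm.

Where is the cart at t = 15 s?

-731.5 cm

On each constant-a segment, Δv = aΔt and Δx = v₀Δt + ½aΔt²; chain segment to segment.
0–4 s: v starts -1 cm/s; Δx = -1·4 + ½·-8·4² = -68 cm; v ends -33 cm/s.
4–9 s: v starts -33 cm/s; Δx = -33·5 + ½·-5·5² = -227.5 cm; v ends -58 cm/s.
9–11 s: v starts -58 cm/s; Δx = -58·2 + ½·-4·2² = -124 cm; v ends -66 cm/s.
11–15 s: v starts -66 cm/s; Δx = -66·4 + ½·-7·4² = -320 cm; v ends -94 cm/s.
x(15) = 8 + Σ Δx = -731.5 cm.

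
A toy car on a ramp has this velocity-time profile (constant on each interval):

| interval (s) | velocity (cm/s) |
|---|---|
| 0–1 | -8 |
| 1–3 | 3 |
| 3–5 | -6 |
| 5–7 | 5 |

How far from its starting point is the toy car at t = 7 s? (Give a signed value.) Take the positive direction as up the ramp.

Displacement is the signed area under the v-t curve.
0–1 s: -8 × 1 = -8 cm
1–3 s: 3 × 2 = 6 cm
3–5 s: -6 × 2 = -12 cm
5–7 s: 5 × 2 = 10 cm
Net displacement = -4 cm

-4 cm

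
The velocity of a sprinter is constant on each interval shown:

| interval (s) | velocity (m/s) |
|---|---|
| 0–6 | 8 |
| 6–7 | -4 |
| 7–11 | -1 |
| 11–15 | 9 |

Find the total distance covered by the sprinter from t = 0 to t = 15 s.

92 m

Distance (not displacement) is the total path length: add the absolute areas under v-t.
0–6 s: |8| × 6 = 48 m
6–7 s: |-4| × 1 = 4 m
7–11 s: |-1| × 4 = 4 m
11–15 s: |9| × 4 = 36 m
Total distance = 92 m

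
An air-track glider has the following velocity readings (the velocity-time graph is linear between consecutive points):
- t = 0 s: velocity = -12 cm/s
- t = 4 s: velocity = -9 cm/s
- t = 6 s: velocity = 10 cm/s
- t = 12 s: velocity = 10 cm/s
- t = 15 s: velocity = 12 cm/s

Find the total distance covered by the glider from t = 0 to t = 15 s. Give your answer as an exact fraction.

2746/19 cm

Distance (not displacement) is the total path length: add the absolute areas under v-t.
0–4 s: |½(-12 + -9)(4)| = 42 cm
4–6 s: v = 0 at t = 94/19 s; triangle areas 81/19 + 100/19 = 181/19 cm
6–12 s: |10| × 6 = 60 cm
12–15 s: |½(10 + 12)(3)| = 33 cm
Total distance = 2746/19 cm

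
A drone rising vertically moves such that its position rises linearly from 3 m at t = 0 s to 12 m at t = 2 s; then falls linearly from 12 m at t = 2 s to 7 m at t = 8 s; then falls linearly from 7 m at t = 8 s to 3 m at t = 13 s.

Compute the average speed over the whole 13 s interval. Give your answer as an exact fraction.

18/13 m/s

Average speed = (total path length)/(elapsed time); on a piecewise-linear x-t graph the path length is Σ|Δx|.
0–2 s: |Δx| = |12 − 3| = 9 m
2–8 s: |Δx| = |7 − 12| = 5 m
8–13 s: |Δx| = |3 − 7| = 4 m
Total path = 18 m; average speed = 18/13 = 18/13 m/s.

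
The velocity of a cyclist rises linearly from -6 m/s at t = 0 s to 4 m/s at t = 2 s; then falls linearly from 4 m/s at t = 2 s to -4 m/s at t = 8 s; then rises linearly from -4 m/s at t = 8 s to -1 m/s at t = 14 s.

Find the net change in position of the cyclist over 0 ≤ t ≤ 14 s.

Displacement is the signed area under the v-t curve.
0–2 s: ½(-6 + 4)(2) = -2 m
2–8 s: ½(4 + -4)(6) = 0 m
8–14 s: ½(-4 + -1)(6) = -15 m
Net displacement = -17 m

-17 m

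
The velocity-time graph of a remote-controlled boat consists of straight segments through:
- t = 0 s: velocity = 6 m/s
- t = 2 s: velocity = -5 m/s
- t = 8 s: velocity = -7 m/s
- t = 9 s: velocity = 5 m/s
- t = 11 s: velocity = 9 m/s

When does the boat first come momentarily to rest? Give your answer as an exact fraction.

v changes sign on 0–2 s (from 6 to -5); the graph is linear there, so v = 0 at t = 0 + (-6)·(2 − 0)/(-5 − 6) = 12/11 s.

t = 12/11 s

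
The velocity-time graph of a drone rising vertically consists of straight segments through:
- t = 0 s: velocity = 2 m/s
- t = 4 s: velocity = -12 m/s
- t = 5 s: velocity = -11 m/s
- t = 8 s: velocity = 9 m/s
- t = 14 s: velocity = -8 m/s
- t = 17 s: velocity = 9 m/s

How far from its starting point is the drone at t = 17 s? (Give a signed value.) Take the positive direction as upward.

Net displacement equals the area under the velocity-time graph (areas below the axis count negative).
0–4 s: ½(2 + -12)(4) = -20 m
4–5 s: ½(-12 + -11)(1) = -11.5 m
5–8 s: ½(-11 + 9)(3) = -3 m
8–14 s: ½(9 + -8)(6) = 3 m
14–17 s: ½(-8 + 9)(3) = 1.5 m
Net displacement = -30 m

-30 m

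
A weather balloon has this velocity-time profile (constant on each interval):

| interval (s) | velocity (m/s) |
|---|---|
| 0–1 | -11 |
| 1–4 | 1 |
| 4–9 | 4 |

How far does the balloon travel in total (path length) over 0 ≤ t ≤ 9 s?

34 m

Distance (not displacement) is the total path length: add the absolute areas under v-t.
0–1 s: |-11| × 1 = 11 m
1–4 s: |1| × 3 = 3 m
4–9 s: |4| × 5 = 20 m
Total distance = 34 m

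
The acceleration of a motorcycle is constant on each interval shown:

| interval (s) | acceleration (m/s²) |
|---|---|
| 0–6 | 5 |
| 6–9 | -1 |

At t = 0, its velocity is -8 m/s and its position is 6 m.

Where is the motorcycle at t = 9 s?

109.5 m

On each constant-a segment, Δv = aΔt and Δx = v₀Δt + ½aΔt²; chain segment to segment.
0–6 s: v starts -8 m/s; Δx = -8·6 + ½·5·6² = 42 m; v ends 22 m/s.
6–9 s: v starts 22 m/s; Δx = 22·3 + ½·-1·3² = 61.5 m; v ends 19 m/s.
x(9) = 6 + Σ Δx = 109.5 m.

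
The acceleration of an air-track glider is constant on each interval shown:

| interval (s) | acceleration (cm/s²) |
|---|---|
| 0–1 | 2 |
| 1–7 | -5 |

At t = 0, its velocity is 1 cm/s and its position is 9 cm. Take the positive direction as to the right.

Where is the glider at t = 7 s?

-61 cm

On each constant-a segment, Δv = aΔt and Δx = v₀Δt + ½aΔt²; chain segment to segment.
0–1 s: v starts 1 cm/s; Δx = 1·1 + ½·2·1² = 2 cm; v ends 3 cm/s.
1–7 s: v starts 3 cm/s; Δx = 3·6 + ½·-5·6² = -72 cm; v ends -27 cm/s.
x(7) = 9 + Σ Δx = -61 cm.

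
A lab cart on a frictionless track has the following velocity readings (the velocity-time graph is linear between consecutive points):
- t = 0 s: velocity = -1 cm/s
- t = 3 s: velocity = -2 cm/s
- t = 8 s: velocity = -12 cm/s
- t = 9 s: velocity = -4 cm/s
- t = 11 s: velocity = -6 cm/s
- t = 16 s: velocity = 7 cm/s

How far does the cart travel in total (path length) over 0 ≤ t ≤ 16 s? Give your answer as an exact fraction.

Distance (not displacement) is the total path length: add the absolute areas under v-t.
0–3 s: |½(-1 + -2)(3)| = 4.5 cm
3–8 s: |½(-2 + -12)(5)| = 35 cm
8–9 s: |½(-12 + -4)(1)| = 8 cm
9–11 s: |½(-4 + -6)(2)| = 10 cm
11–16 s: v = 0 at t = 173/13 s; triangle areas 90/13 + 245/26 = 425/26 cm
Total distance = 960/13 cm

960/13 cm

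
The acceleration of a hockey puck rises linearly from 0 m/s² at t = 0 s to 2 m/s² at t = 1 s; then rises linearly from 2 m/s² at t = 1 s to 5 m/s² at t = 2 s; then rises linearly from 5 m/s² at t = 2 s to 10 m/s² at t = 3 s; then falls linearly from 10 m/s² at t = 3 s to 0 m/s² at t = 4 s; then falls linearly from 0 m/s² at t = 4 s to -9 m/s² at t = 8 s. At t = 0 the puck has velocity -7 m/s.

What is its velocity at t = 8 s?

Δv equals the area under the a-t graph; then v = v₀ + Δv.
0–1 s: ½(0 + 2)(1) = 1 m/s
1–2 s: ½(2 + 5)(1) = 3.5 m/s
2–3 s: ½(5 + 10)(1) = 7.5 m/s
3–4 s: ½(10 + 0)(1) = 5 m/s
4–8 s: ½(0 + -9)(4) = -18 m/s
Δv = -1 m/s, so v(8) = -7 + (-1) = -8 m/s.

-8 m/s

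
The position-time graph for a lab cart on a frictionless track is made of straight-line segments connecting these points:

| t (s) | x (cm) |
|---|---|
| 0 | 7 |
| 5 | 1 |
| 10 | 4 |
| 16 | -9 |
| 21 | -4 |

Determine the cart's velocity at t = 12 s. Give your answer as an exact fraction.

Velocity is the slope of the x-t graph on 10–16 s: (-9 − 4)/(16 − 10) = -13/6 cm/s.

-13/6 cm/s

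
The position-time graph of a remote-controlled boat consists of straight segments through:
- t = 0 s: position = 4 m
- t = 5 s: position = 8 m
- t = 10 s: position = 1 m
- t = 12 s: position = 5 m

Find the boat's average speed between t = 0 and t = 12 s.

1.25 m/s

Average speed = (total path length)/(elapsed time); on a piecewise-linear x-t graph the path length is Σ|Δx|.
0–5 s: |Δx| = |8 − 4| = 4 m
5–10 s: |Δx| = |1 − 8| = 7 m
10–12 s: |Δx| = |5 − 1| = 4 m
Total path = 15 m; average speed = 15/12 = 1.25 m/s.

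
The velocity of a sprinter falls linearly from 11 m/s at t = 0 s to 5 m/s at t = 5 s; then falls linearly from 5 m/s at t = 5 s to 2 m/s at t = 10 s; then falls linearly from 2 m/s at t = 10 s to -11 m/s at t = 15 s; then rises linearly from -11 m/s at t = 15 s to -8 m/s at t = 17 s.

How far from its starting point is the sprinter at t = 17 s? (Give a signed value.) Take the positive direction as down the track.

Net displacement equals the area under the velocity-time graph (areas below the axis count negative).
0–5 s: ½(11 + 5)(5) = 40 m
5–10 s: ½(5 + 2)(5) = 17.5 m
10–15 s: ½(2 + -11)(5) = -22.5 m
15–17 s: ½(-11 + -8)(2) = -19 m
Net displacement = 16 m

16 m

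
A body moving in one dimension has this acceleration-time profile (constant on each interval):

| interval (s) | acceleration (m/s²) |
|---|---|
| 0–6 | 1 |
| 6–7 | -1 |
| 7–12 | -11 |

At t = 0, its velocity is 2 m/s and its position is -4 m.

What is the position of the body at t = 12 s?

-69 m

On each constant-a segment, Δv = aΔt and Δx = v₀Δt + ½aΔt²; chain segment to segment.
0–6 s: v starts 2 m/s; Δx = 2·6 + ½·1·6² = 30 m; v ends 8 m/s.
6–7 s: v starts 8 m/s; Δx = 8·1 + ½·-1·1² = 7.5 m; v ends 7 m/s.
7–12 s: v starts 7 m/s; Δx = 7·5 + ½·-11·5² = -102.5 m; v ends -48 m/s.
x(12) = -4 + Σ Δx = -69 m.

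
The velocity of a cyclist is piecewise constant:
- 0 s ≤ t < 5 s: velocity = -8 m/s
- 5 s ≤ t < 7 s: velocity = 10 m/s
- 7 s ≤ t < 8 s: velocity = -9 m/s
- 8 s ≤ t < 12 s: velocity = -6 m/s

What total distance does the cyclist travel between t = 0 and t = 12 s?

Total distance travelled is ∫|v| dt — sum the magnitudes of each area piece.
0–5 s: |-8| × 5 = 40 m
5–7 s: |10| × 2 = 20 m
7–8 s: |-9| × 1 = 9 m
8–12 s: |-6| × 4 = 24 m
Total distance = 93 m

93 m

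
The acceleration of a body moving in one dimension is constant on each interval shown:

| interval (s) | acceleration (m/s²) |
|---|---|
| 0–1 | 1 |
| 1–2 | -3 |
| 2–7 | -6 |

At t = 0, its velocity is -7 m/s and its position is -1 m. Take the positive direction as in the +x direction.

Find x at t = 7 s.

-135 m

On each constant-a segment, Δv = aΔt and Δx = v₀Δt + ½aΔt²; chain segment to segment.
0–1 s: v starts -7 m/s; Δx = -7·1 + ½·1·1² = -6.5 m; v ends -6 m/s.
1–2 s: v starts -6 m/s; Δx = -6·1 + ½·-3·1² = -7.5 m; v ends -9 m/s.
2–7 s: v starts -9 m/s; Δx = -9·5 + ½·-6·5² = -120 m; v ends -39 m/s.
x(7) = -1 + Σ Δx = -135 m.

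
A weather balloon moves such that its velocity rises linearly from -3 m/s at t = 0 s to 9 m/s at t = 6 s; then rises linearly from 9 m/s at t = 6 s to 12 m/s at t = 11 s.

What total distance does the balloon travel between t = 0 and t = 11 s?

75 m

Total distance travelled is ∫|v| dt — sum the magnitudes of each area piece.
0–6 s: v = 0 at t = 1.5 s; triangle areas 2.25 + 20.25 = 22.5 m
6–11 s: |½(9 + 12)(5)| = 52.5 m
Total distance = 75 m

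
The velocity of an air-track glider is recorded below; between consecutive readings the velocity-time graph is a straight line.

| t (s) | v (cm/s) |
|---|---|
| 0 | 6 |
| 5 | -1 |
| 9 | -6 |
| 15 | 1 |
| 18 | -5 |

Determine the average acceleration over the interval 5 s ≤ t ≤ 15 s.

0.2 cm/s²

Average acceleration = Δv/Δt = (1 − -1)/(15 − 5) = 0.2 cm/s².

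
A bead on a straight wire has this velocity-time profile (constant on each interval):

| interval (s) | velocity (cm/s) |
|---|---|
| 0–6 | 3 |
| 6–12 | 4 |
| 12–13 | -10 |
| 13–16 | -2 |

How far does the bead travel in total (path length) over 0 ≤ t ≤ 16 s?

58 cm

Total distance travelled is ∫|v| dt — sum the magnitudes of each area piece.
0–6 s: |3| × 6 = 18 cm
6–12 s: |4| × 6 = 24 cm
12–13 s: |-10| × 1 = 10 cm
13–16 s: |-2| × 3 = 6 cm
Total distance = 58 cm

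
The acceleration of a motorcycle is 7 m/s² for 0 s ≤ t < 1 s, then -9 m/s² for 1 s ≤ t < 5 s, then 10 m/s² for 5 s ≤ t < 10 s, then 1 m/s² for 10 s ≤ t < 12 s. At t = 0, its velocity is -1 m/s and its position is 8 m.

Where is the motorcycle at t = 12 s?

-20.5 m

On each constant-a segment, Δv = aΔt and Δx = v₀Δt + ½aΔt²; chain segment to segment.
0–1 s: v starts -1 m/s; Δx = -1·1 + ½·7·1² = 2.5 m; v ends 6 m/s.
1–5 s: v starts 6 m/s; Δx = 6·4 + ½·-9·4² = -48 m; v ends -30 m/s.
5–10 s: v starts -30 m/s; Δx = -30·5 + ½·10·5² = -25 m; v ends 20 m/s.
10–12 s: v starts 20 m/s; Δx = 20·2 + ½·1·2² = 42 m; v ends 22 m/s.
x(12) = 8 + Σ Δx = -20.5 m.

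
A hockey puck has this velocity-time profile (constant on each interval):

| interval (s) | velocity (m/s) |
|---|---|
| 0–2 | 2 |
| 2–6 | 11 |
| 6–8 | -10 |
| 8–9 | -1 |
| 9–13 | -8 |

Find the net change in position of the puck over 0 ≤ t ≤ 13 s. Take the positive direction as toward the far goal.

Displacement is the signed area under the v-t curve.
0–2 s: 2 × 2 = 4 m
2–6 s: 11 × 4 = 44 m
6–8 s: -10 × 2 = -20 m
8–9 s: -1 × 1 = -1 m
9–13 s: -8 × 4 = -32 m
Net displacement = -5 m

-5 m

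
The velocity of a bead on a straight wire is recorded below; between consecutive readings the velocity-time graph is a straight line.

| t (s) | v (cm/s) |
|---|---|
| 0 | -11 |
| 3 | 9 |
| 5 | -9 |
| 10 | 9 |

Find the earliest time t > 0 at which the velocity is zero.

t = 1.65 s

v changes sign on 0–3 s (from -11 to 9); the graph is linear there, so v = 0 at t = 0 + (11)·(3 − 0)/(9 − -11) = 1.65 s.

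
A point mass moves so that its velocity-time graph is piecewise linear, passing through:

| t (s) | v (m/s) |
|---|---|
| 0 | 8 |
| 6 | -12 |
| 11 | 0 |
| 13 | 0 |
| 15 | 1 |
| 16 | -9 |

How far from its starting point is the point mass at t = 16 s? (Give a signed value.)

-45 m

Net displacement equals the area under the velocity-time graph (areas below the axis count negative).
0–6 s: ½(8 + -12)(6) = -12 m
6–11 s: ½(-12 + 0)(5) = -30 m
11–13 s: 0 × 2 = 0 m
13–15 s: ½(0 + 1)(2) = 1 m
15–16 s: ½(1 + -9)(1) = -4 m
Net displacement = -45 m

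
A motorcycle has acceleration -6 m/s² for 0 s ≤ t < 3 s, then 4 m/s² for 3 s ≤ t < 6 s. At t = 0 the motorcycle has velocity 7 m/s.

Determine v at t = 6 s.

1 m/s

Δv equals the area under the a-t graph; then v = v₀ + Δv.
0–3 s: -6 × 3 = -18 m/s
3–6 s: 4 × 3 = 12 m/s
Δv = -6 m/s, so v(6) = 7 + (-6) = 1 m/s.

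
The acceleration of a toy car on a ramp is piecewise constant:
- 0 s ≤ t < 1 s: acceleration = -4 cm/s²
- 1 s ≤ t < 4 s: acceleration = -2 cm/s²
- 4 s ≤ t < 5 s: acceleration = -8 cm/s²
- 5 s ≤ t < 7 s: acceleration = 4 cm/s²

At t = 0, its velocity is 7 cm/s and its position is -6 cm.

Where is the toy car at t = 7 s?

-22 cm

On each constant-a segment, Δv = aΔt and Δx = v₀Δt + ½aΔt²; chain segment to segment.
0–1 s: v starts 7 cm/s; Δx = 7·1 + ½·-4·1² = 5 cm; v ends 3 cm/s.
1–4 s: v starts 3 cm/s; Δx = 3·3 + ½·-2·3² = 0 cm; v ends -3 cm/s.
4–5 s: v starts -3 cm/s; Δx = -3·1 + ½·-8·1² = -7 cm; v ends -11 cm/s.
5–7 s: v starts -11 cm/s; Δx = -11·2 + ½·4·2² = -14 cm; v ends -3 cm/s.
x(7) = -6 + Σ Δx = -22 cm.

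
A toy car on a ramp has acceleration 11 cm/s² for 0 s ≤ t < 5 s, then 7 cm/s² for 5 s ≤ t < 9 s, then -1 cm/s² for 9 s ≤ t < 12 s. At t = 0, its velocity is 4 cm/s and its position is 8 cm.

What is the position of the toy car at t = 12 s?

On each constant-a segment, Δv = aΔt and Δx = v₀Δt + ½aΔt²; chain segment to segment.
0–5 s: v starts 4 cm/s; Δx = 4·5 + ½·11·5² = 157.5 cm; v ends 59 cm/s.
5–9 s: v starts 59 cm/s; Δx = 59·4 + ½·7·4² = 292 cm; v ends 87 cm/s.
9–12 s: v starts 87 cm/s; Δx = 87·3 + ½·-1·3² = 256.5 cm; v ends 84 cm/s.
x(12) = 8 + Σ Δx = 714 cm.

714 cm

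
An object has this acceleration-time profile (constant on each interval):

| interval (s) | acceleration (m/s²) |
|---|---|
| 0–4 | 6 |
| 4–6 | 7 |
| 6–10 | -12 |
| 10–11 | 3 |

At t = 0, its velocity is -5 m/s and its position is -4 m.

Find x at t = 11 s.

On each constant-a segment, Δv = aΔt and Δx = v₀Δt + ½aΔt²; chain segment to segment.
0–4 s: v starts -5 m/s; Δx = -5·4 + ½·6·4² = 28 m; v ends 19 m/s.
4–6 s: v starts 19 m/s; Δx = 19·2 + ½·7·2² = 52 m; v ends 33 m/s.
6–10 s: v starts 33 m/s; Δx = 33·4 + ½·-12·4² = 36 m; v ends -15 m/s.
10–11 s: v starts -15 m/s; Δx = -15·1 + ½·3·1² = -13.5 m; v ends -12 m/s.
x(11) = -4 + Σ Δx = 98.5 m.

98.5 m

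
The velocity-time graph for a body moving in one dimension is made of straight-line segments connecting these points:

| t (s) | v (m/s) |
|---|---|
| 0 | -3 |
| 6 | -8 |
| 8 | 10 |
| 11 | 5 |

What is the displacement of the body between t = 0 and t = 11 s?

-8.5 m

Displacement is the signed area under the v-t curve.
0–6 s: ½(-3 + -8)(6) = -33 m
6–8 s: ½(-8 + 10)(2) = 2 m
8–11 s: ½(10 + 5)(3) = 22.5 m
Net displacement = -8.5 m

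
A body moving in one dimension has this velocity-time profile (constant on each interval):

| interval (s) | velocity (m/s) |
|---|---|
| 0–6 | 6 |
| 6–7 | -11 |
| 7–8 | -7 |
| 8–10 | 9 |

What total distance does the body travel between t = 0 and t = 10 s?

72 m

Total distance travelled is ∫|v| dt — sum the magnitudes of each area piece.
0–6 s: |6| × 6 = 36 m
6–7 s: |-11| × 1 = 11 m
7–8 s: |-7| × 1 = 7 m
8–10 s: |9| × 2 = 18 m
Total distance = 72 m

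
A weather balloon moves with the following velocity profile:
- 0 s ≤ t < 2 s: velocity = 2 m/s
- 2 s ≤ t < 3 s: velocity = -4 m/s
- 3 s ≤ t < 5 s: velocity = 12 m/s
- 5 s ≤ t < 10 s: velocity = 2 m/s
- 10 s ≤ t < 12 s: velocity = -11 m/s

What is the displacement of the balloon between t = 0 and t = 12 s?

Displacement is the signed area under the v-t curve.
0–2 s: 2 × 2 = 4 m
2–3 s: -4 × 1 = -4 m
3–5 s: 12 × 2 = 24 m
5–10 s: 2 × 5 = 10 m
10–12 s: -11 × 2 = -22 m
Net displacement = 12 m

12 m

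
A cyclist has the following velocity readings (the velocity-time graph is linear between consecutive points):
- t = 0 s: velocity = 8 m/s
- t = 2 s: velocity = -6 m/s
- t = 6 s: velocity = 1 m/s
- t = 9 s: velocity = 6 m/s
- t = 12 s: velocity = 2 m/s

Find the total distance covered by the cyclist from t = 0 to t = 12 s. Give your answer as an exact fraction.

Total distance travelled is ∫|v| dt — sum the magnitudes of each area piece.
0–2 s: v = 0 at t = 8/7 s; triangle areas 32/7 + 18/7 = 50/7 m
2–6 s: v = 0 at t = 38/7 s; triangle areas 72/7 + 2/7 = 74/7 m
6–9 s: |½(1 + 6)(3)| = 10.5 m
9–12 s: |½(6 + 2)(3)| = 12 m
Total distance = 563/14 m

563/14 m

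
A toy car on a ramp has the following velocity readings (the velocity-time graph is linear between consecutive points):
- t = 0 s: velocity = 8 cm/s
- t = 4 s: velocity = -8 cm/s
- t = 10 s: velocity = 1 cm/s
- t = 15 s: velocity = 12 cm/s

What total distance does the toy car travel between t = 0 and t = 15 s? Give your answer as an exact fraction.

421/6 cm

Total distance travelled is ∫|v| dt — sum the magnitudes of each area piece.
0–4 s: v = 0 at t = 2 s; triangle areas 8 + 8 = 16 cm
4–10 s: v = 0 at t = 28/3 s; triangle areas 64/3 + 1/3 = 65/3 cm
10–15 s: |½(1 + 12)(5)| = 32.5 cm
Total distance = 421/6 cm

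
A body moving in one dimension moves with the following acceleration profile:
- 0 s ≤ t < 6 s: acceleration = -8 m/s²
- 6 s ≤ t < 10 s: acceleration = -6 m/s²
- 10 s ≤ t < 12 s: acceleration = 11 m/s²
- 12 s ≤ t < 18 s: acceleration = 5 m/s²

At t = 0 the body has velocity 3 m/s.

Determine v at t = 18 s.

-17 m/s

Δv equals the area under the a-t graph; then v = v₀ + Δv.
0–6 s: -8 × 6 = -48 m/s
6–10 s: -6 × 4 = -24 m/s
10–12 s: 11 × 2 = 22 m/s
12–18 s: 5 × 6 = 30 m/s
Δv = -20 m/s, so v(18) = 3 + (-20) = -17 m/s.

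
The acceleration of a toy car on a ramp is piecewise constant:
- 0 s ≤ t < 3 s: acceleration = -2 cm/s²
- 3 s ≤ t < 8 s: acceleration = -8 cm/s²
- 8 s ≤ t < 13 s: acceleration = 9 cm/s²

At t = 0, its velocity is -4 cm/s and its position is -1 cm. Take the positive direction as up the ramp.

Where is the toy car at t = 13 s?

On each constant-a segment, Δv = aΔt and Δx = v₀Δt + ½aΔt²; chain segment to segment.
0–3 s: v starts -4 cm/s; Δx = -4·3 + ½·-2·3² = -21 cm; v ends -10 cm/s.
3–8 s: v starts -10 cm/s; Δx = -10·5 + ½·-8·5² = -150 cm; v ends -50 cm/s.
8–13 s: v starts -50 cm/s; Δx = -50·5 + ½·9·5² = -137.5 cm; v ends -5 cm/s.
x(13) = -1 + Σ Δx = -309.5 cm.

-309.5 cm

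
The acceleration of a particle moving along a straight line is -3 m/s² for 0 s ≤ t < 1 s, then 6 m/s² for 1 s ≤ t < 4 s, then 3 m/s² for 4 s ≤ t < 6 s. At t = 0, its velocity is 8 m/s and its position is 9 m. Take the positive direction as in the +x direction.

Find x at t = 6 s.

109.5 m

On each constant-a segment, Δv = aΔt and Δx = v₀Δt + ½aΔt²; chain segment to segment.
0–1 s: v starts 8 m/s; Δx = 8·1 + ½·-3·1² = 6.5 m; v ends 5 m/s.
1–4 s: v starts 5 m/s; Δx = 5·3 + ½·6·3² = 42 m; v ends 23 m/s.
4–6 s: v starts 23 m/s; Δx = 23·2 + ½·3·2² = 52 m; v ends 29 m/s.
x(6) = 9 + Σ Δx = 109.5 m.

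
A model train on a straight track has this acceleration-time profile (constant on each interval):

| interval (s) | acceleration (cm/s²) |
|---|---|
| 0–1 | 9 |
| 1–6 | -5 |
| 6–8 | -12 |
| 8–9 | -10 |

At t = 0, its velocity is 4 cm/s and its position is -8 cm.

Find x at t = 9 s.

-86 cm

On each constant-a segment, Δv = aΔt and Δx = v₀Δt + ½aΔt²; chain segment to segment.
0–1 s: v starts 4 cm/s; Δx = 4·1 + ½·9·1² = 8.5 cm; v ends 13 cm/s.
1–6 s: v starts 13 cm/s; Δx = 13·5 + ½·-5·5² = 2.5 cm; v ends -12 cm/s.
6–8 s: v starts -12 cm/s; Δx = -12·2 + ½·-12·2² = -48 cm; v ends -36 cm/s.
8–9 s: v starts -36 cm/s; Δx = -36·1 + ½·-10·1² = -41 cm; v ends -46 cm/s.
x(9) = -8 + Σ Δx = -86 cm.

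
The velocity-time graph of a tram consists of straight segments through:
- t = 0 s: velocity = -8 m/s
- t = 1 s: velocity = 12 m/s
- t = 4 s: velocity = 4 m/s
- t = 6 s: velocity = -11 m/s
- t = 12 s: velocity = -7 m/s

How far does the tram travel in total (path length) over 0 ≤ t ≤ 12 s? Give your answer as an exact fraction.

Distance (not displacement) is the total path length: add the absolute areas under v-t.
0–1 s: v = 0 at t = 0.4 s; triangle areas 1.6 + 3.6 = 5.2 m
1–4 s: |½(12 + 4)(3)| = 24 m
4–6 s: v = 0 at t = 68/15 s; triangle areas 16/15 + 121/15 = 137/15 m
6–12 s: |½(-11 + -7)(6)| = 54 m
Total distance = 277/3 m

277/3 m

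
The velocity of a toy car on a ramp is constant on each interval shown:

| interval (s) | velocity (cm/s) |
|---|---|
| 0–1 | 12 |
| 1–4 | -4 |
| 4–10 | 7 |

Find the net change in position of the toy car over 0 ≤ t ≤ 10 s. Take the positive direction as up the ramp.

Displacement is the signed area under the v-t curve.
0–1 s: 12 × 1 = 12 cm
1–4 s: -4 × 3 = -12 cm
4–10 s: 7 × 6 = 42 cm
Net displacement = 42 cm

42 cm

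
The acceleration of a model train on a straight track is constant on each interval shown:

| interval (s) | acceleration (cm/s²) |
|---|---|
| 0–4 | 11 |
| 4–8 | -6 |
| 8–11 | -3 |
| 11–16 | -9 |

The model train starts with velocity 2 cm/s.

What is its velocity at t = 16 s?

Δv equals the area under the a-t graph; then v = v₀ + Δv.
0–4 s: 11 × 4 = 44 cm/s
4–8 s: -6 × 4 = -24 cm/s
8–11 s: -3 × 3 = -9 cm/s
11–16 s: -9 × 5 = -45 cm/s
Δv = -34 cm/s, so v(16) = 2 + (-34) = -32 cm/s.

-32 cm/s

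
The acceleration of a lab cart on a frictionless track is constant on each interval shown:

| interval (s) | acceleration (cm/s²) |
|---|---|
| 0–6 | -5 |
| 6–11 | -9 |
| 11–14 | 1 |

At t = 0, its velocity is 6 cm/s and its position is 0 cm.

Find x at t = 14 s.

On each constant-a segment, Δv = aΔt and Δx = v₀Δt + ½aΔt²; chain segment to segment.
0–6 s: v starts 6 cm/s; Δx = 6·6 + ½·-5·6² = -54 cm; v ends -24 cm/s.
6–11 s: v starts -24 cm/s; Δx = -24·5 + ½·-9·5² = -232.5 cm; v ends -69 cm/s.
11–14 s: v starts -69 cm/s; Δx = -69·3 + ½·1·3² = -202.5 cm; v ends -66 cm/s.
x(14) = 0 + Σ Δx = -489 cm.

-489 cm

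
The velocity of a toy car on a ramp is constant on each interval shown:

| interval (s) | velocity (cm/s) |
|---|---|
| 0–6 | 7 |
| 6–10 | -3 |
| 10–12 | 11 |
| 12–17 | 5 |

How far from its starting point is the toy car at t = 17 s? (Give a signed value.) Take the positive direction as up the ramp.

Net displacement equals the area under the velocity-time graph (areas below the axis count negative).
0–6 s: 7 × 6 = 42 cm
6–10 s: -3 × 4 = -12 cm
10–12 s: 11 × 2 = 22 cm
12–17 s: 5 × 5 = 25 cm
Net displacement = 77 cm

77 cm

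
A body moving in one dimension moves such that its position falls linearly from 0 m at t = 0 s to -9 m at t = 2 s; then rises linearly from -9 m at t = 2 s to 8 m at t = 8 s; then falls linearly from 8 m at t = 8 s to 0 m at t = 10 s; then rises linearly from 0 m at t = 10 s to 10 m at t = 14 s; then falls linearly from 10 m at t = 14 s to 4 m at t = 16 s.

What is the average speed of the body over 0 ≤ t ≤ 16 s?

Average speed = (total path length)/(elapsed time); on a piecewise-linear x-t graph the path length is Σ|Δx|.
0–2 s: |Δx| = |-9 − 0| = 9 m
2–8 s: |Δx| = |8 − -9| = 17 m
8–10 s: |Δx| = |0 − 8| = 8 m
10–14 s: |Δx| = |10 − 0| = 10 m
14–16 s: |Δx| = |4 − 10| = 6 m
Total path = 50 m; average speed = 50/16 = 3.125 m/s.

3.125 m/s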